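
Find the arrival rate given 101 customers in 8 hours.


lambda = total arrivals / time = 101 / 8 = 12.63 per hour

12.63 per hour


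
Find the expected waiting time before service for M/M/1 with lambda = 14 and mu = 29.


rho = 14/29; Wq = rho/(mu - lambda) = 0.0322 hours

0.0322 hours


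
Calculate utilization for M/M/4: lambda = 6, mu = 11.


rho = lambda/(c*mu) = 6/(4*11) = 0.1364

0.1364


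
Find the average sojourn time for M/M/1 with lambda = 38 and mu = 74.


W = 1/(mu - lambda) = 1/(74 - 38) = 0.0278 hours

0.0278 hours


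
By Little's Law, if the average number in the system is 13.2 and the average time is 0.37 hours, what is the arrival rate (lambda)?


lambda = L / W = 13.2 / 0.37 = 35.68 per hour

35.68 per hour


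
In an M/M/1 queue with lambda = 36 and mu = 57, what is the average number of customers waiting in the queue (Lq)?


rho = 36/57; Lq = rho^2/(1-rho) = 1.08

1.08


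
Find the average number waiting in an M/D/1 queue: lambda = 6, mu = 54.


M/D/1: Lq = rho^2 / (2*(1-rho)) where rho = 6/54; Lq = 0.01

0.01


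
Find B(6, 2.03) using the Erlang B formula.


B(N,A) = (A^N/N!) / sum(A^k/k!, k=0..N) with N=6, A=2.03 = 0.0128

0.0128


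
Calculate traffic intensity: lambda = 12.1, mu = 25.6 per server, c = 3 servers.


rho = lambda / (c * mu) = 12.1 / (3 * 25.6) = 0.1576

0.1576


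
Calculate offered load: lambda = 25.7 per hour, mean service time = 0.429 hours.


Offered load a = lambda * E[S] = 25.7 * 0.429 = 11.03 Erlangs

11.03 Erlangs


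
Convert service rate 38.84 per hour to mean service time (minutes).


Mean service time = 60/mu = 60/38.84 = 1.54 minutes

1.54 minutes


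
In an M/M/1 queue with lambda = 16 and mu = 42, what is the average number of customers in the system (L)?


rho = 16/42; L = rho/(1-rho) = 0.62

0.62


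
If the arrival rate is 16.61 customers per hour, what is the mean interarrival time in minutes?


Mean interarrival time = 60/lambda = 60/16.61 = 3.61 minutes

3.61 minutes


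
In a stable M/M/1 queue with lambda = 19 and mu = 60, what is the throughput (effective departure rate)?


For a stable queue (lambda < mu), throughput = lambda = 19 per hour

19 per hour


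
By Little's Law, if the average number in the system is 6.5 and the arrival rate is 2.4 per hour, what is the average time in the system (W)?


W = L / lambda = 6.5 / 2.4 = 2.7083 hours

2.7083 hours


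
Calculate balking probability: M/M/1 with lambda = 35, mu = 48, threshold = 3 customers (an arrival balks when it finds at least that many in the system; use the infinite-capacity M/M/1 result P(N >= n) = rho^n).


P(N >= 3) = rho^3 = (35/48)^3 = 0.3877

0.3877


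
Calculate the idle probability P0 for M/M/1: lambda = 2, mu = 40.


P0 = 1 - rho = 1 - 2/40 = 0.95

0.95


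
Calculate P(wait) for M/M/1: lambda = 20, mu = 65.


P(wait) = rho = lambda/mu = 20/65 = 0.3077

0.3077


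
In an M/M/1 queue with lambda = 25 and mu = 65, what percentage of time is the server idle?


Idle fraction = (1 - rho) * 100 = (1 - 25/65) * 100 = 61.5%

61.5%


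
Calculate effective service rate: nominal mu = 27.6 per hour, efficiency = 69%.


Effective rate = mu * efficiency = 27.6 * 0.69 = 19.04 per hour

19.04 per hour


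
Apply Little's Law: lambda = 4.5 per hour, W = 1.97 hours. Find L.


L = lambda * W = 4.5 * 1.97 = 8.87

8.87


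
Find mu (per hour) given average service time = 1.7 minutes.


mu = 60 / avg_service_time = 60 / 1.7 = 35.29 per hour

35.29 per hour


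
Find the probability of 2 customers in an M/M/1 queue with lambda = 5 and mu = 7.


rho = 5/7; P(n) = (1-rho)*rho^n = (1-5/7)*(5/7)^2 = 0.1458

0.1458


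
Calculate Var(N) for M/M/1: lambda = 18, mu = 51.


rho = 18/51; Var(N) = rho/(1-rho)^2 = 0.84

0.84


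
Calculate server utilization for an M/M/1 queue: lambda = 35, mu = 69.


rho = lambda/mu = 35/69 = 0.5072

0.5072


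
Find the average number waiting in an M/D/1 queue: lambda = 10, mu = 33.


M/D/1: Lq = rho^2 / (2*(1-rho)) where rho = 10/33; Lq = 0.07

0.07


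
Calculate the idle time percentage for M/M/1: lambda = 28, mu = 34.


Idle fraction = (1 - rho) * 100 = (1 - 28/34) * 100 = 17.6%

17.6%


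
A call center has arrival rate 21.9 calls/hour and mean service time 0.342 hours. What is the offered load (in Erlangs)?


Offered load a = lambda * E[S] = 21.9 * 0.342 = 7.49 Erlangs

7.49 Erlangs


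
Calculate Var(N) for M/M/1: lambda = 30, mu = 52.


rho = 30/52; Var(N) = rho/(1-rho)^2 = 3.22

3.22


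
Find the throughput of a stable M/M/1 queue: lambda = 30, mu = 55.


For a stable queue (lambda < mu), throughput = lambda = 30 per hour

30 per hour


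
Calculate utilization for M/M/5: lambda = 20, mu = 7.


rho = lambda/(c*mu) = 20/(5*7) = 0.5714

0.5714


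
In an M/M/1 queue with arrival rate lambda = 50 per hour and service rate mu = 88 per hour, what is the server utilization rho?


rho = lambda/mu = 50/88 = 0.5682

0.5682


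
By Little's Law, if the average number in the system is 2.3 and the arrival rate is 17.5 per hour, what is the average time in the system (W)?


W = L / lambda = 2.3 / 17.5 = 0.1314 hours

0.1314 hours


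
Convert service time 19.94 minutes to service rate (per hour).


mu = 60 / avg_service_time = 60 / 19.94 = 3.01 per hour

3.01 per hour


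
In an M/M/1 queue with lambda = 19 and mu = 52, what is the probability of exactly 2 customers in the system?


rho = 19/52; P(n) = (1-rho)*rho^n = (1-19/52)*(19/52)^2 = 0.0847

0.0847


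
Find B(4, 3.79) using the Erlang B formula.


B(N,A) = (A^N/N!) / sum(A^k/k!, k=0..N) with N=4, A=3.79 = 0.29

0.29


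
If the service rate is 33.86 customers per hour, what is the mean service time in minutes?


Mean service time = 60/mu = 60/33.86 = 1.77 minutes

1.77 minutes


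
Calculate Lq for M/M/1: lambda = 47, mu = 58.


rho = 47/58; Lq = rho^2/(1-rho) = 3.46

3.46


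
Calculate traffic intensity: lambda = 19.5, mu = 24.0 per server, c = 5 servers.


rho = lambda / (c * mu) = 19.5 / (5 * 24.0) = 0.1625

0.1625


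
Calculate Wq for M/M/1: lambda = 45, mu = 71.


rho = 45/71; Wq = rho/(mu - lambda) = 0.0244 hours

0.0244 hours


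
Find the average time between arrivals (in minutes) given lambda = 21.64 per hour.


Mean interarrival time = 60/lambda = 60/21.64 = 2.77 minutes

2.77 minutes


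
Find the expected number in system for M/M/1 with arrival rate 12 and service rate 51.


rho = 12/51; L = rho/(1-rho) = 0.31

0.31


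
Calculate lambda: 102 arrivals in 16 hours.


lambda = total arrivals / time = 102 / 16 = 6.38 per hour

6.38 per hour


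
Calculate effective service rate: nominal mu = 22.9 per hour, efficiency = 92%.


Effective rate = mu * efficiency = 22.9 * 0.92 = 21.07 per hour

21.07 per hour


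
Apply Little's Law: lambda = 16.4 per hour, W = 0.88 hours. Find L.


L = lambda * W = 16.4 * 0.88 = 14.43

14.43


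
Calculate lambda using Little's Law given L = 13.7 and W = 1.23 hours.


lambda = L / W = 13.7 / 1.23 = 11.14 per hour

11.14 per hour


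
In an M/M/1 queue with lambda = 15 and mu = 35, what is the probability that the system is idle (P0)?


P0 = 1 - rho = 1 - 15/35 = 0.5714

0.5714


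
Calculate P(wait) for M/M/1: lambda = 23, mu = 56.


P(wait) = rho = lambda/mu = 23/56 = 0.4107

0.4107


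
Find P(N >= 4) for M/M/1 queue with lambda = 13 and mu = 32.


P(N >= 4) = rho^4 = (13/32)^4 = 0.0272

0.0272


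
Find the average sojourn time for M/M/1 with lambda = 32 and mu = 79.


W = 1/(mu - lambda) = 1/(79 - 32) = 0.0213 hours

0.0213 hours


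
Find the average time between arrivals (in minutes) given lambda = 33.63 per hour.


Mean interarrival time = 60/lambda = 60/33.63 = 1.78 minutes

1.78 minutes


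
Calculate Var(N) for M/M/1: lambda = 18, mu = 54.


rho = 18/54; Var(N) = rho/(1-rho)^2 = 0.75

0.75


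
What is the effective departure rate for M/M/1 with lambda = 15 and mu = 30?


For a stable queue (lambda < mu), throughput = lambda = 15 per hour

15 per hour


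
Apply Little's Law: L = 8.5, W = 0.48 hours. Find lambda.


lambda = L / W = 8.5 / 0.48 = 17.71 per hour

17.71 per hour


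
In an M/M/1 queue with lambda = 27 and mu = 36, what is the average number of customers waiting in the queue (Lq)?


rho = 27/36; Lq = rho^2/(1-rho) = 2.25

2.25


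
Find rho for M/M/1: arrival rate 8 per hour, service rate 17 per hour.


rho = lambda/mu = 8/17 = 0.4706

0.4706


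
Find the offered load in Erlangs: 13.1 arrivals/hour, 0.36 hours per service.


Offered load a = lambda * E[S] = 13.1 * 0.36 = 4.72 Erlangs

4.72 Erlangs


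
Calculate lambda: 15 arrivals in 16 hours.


lambda = total arrivals / time = 15 / 16 = 0.94 per hour

0.94 per hour


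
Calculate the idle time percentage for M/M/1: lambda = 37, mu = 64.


Idle fraction = (1 - rho) * 100 = (1 - 37/64) * 100 = 42.2%

42.2%


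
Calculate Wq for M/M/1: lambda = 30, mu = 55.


rho = 30/55; Wq = rho/(mu - lambda) = 0.0218 hours

0.0218 hours


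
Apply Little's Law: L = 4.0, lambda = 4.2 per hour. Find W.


W = L / lambda = 4.0 / 4.2 = 0.9524 hours

0.9524 hours


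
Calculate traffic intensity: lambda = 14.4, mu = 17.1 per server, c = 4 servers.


rho = lambda / (c * mu) = 14.4 / (4 * 17.1) = 0.2105

0.2105


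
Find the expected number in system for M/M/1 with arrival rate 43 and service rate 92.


rho = 43/92; L = rho/(1-rho) = 0.88

0.88


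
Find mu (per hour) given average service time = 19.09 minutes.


mu = 60 / avg_service_time = 60 / 19.09 = 3.14 per hour

3.14 per hour


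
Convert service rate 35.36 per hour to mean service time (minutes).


Mean service time = 60/mu = 60/35.36 = 1.7 minutes

1.7 minutes


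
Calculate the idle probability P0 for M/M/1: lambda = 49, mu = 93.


P0 = 1 - rho = 1 - 49/93 = 0.4731

0.4731


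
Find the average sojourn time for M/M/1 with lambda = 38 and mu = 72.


W = 1/(mu - lambda) = 1/(72 - 38) = 0.0294 hours

0.0294 hours


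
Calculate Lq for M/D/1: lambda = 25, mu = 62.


M/D/1: Lq = rho^2 / (2*(1-rho)) where rho = 25/62; Lq = 0.14

0.14


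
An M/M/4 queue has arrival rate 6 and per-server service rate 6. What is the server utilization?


rho = lambda/(c*mu) = 6/(4*6) = 0.25

0.25


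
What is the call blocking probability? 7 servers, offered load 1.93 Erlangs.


B(N,A) = (A^N/N!) / sum(A^k/k!, k=0..N) with N=7, A=1.93 = 0.0029

0.0029


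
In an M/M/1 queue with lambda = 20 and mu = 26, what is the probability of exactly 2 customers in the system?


rho = 20/26; P(n) = (1-rho)*rho^n = (1-20/26)*(20/26)^2 = 0.1365

0.1365


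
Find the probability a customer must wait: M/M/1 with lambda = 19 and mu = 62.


P(wait) = rho = lambda/mu = 19/62 = 0.3065

0.3065


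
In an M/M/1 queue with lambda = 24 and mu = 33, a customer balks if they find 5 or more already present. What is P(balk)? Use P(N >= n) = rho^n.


P(N >= 5) = rho^5 = (24/33)^5 = 0.2035

0.2035


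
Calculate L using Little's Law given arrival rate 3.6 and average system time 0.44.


L = lambda * W = 3.6 * 0.44 = 1.58

1.58


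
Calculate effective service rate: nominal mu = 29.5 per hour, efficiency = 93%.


Effective rate = mu * efficiency = 29.5 * 0.93 = 27.44 per hour

27.44 per hour


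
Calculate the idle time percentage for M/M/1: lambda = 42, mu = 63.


Idle fraction = (1 - rho) * 100 = (1 - 42/63) * 100 = 33.3%

33.3%


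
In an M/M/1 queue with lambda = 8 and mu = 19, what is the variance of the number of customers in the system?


rho = 8/19; Var(N) = rho/(1-rho)^2 = 1.26

1.26


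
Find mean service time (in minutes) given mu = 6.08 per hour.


Mean service time = 60/mu = 60/6.08 = 9.87 minutes

9.87 minutes


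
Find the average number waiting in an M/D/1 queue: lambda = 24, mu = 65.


M/D/1: Lq = rho^2 / (2*(1-rho)) where rho = 24/65; Lq = 0.11

0.11


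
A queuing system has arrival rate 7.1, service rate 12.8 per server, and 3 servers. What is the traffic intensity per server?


rho = lambda / (c * mu) = 7.1 / (3 * 12.8) = 0.1849

0.1849


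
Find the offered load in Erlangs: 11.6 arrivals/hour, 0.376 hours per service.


Offered load a = lambda * E[S] = 11.6 * 0.376 = 4.36 Erlangs

4.36 Erlangs


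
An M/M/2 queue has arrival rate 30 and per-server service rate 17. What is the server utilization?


rho = lambda/(c*mu) = 30/(2*17) = 0.8824

0.8824


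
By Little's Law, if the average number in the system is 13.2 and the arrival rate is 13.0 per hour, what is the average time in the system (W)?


W = L / lambda = 13.2 / 13.0 = 1.0154 hours

1.0154 hours


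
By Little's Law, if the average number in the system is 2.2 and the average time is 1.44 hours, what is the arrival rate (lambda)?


lambda = L / W = 2.2 / 1.44 = 1.53 per hour

1.53 per hour


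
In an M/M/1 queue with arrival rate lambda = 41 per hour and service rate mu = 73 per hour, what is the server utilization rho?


rho = lambda/mu = 41/73 = 0.5616

0.5616


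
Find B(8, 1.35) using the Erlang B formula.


B(N,A) = (A^N/N!) / sum(A^k/k!, k=0..N) with N=8, A=1.35 = 0.0001

0.0001


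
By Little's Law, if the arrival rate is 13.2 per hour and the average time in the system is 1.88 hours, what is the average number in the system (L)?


L = lambda * W = 13.2 * 1.88 = 24.82

24.82


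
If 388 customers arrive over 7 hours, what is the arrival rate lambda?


lambda = total arrivals / time = 388 / 7 = 55.43 per hour

55.43 per hour


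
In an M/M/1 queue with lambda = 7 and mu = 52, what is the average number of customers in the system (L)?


rho = 7/52; L = rho/(1-rho) = 0.16

0.16


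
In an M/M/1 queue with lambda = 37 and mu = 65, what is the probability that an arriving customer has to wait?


P(wait) = rho = lambda/mu = 37/65 = 0.5692

0.5692


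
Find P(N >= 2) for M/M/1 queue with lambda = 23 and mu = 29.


P(N >= 2) = rho^2 = (23/29)^2 = 0.629

0.629


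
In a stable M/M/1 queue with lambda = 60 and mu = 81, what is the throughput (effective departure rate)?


For a stable queue (lambda < mu), throughput = lambda = 60 per hour

60 per hour


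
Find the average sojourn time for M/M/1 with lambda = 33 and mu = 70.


W = 1/(mu - lambda) = 1/(70 - 33) = 0.027 hours

0.027 hours


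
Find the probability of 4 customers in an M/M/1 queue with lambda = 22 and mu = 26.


rho = 22/26; P(n) = (1-rho)*rho^n = (1-22/26)*(22/26)^4 = 0.0789

0.0789


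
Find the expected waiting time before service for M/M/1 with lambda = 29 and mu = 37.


rho = 29/37; Wq = rho/(mu - lambda) = 0.098 hours

0.098 hours


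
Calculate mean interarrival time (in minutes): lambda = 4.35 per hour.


Mean interarrival time = 60/lambda = 60/4.35 = 13.79 minutes

13.79 minutes


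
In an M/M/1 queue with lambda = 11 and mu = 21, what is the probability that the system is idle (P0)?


P0 = 1 - rho = 1 - 11/21 = 0.4762

0.4762


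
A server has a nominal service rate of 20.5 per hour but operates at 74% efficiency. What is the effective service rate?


Effective rate = mu * efficiency = 20.5 * 0.74 = 15.17 per hour

15.17 per hour


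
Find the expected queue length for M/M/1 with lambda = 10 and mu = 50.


rho = 10/50; Lq = rho^2/(1-rho) = 0.05

0.05


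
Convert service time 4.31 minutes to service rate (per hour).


mu = 60 / avg_service_time = 60 / 4.31 = 13.92 per hour

13.92 per hour


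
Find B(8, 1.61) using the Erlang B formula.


B(N,A) = (A^N/N!) / sum(A^k/k!, k=0..N) with N=8, A=1.61 = 0.0002

0.0002


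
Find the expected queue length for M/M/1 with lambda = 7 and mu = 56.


rho = 7/56; Lq = rho^2/(1-rho) = 0.02

0.02


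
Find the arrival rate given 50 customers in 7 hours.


lambda = total arrivals / time = 50 / 7 = 7.14 per hour

7.14 per hour


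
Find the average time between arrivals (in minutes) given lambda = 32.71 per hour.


Mean interarrival time = 60/lambda = 60/32.71 = 1.83 minutes

1.83 minutes


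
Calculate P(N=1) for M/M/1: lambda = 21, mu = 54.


rho = 21/54; P(n) = (1-rho)*rho^n = (1-21/54)*(21/54)^1 = 0.2377

0.2377


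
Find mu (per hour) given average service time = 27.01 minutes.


mu = 60 / avg_service_time = 60 / 27.01 = 2.22 per hour

2.22 per hour


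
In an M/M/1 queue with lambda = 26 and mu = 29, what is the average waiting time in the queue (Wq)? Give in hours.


rho = 26/29; Wq = rho/(mu - lambda) = 0.2989 hours

0.2989 hours


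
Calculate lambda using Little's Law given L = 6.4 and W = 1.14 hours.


lambda = L / W = 6.4 / 1.14 = 5.61 per hour

5.61 per hour


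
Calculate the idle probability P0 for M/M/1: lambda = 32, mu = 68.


P0 = 1 - rho = 1 - 32/68 = 0.5294

0.5294


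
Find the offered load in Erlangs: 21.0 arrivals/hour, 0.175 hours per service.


Offered load a = lambda * E[S] = 21.0 * 0.175 = 3.68 Erlangs

3.68 Erlangs


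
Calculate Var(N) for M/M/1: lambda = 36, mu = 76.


rho = 36/76; Var(N) = rho/(1-rho)^2 = 1.71

1.71


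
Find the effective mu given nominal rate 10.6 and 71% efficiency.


Effective rate = mu * efficiency = 10.6 * 0.71 = 7.53 per hour

7.53 per hour


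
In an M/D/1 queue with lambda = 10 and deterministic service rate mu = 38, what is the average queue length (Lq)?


M/D/1: Lq = rho^2 / (2*(1-rho)) where rho = 10/38; Lq = 0.05

0.05


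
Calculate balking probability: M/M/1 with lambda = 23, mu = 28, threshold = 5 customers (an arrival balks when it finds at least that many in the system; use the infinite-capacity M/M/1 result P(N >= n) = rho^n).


P(N >= 5) = rho^5 = (23/28)^5 = 0.374

0.374


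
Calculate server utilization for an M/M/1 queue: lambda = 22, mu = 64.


rho = lambda/mu = 22/64 = 0.3438

0.3438


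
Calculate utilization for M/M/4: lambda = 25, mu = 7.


rho = lambda/(c*mu) = 25/(4*7) = 0.8929

0.8929


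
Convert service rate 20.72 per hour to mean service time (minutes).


Mean service time = 60/mu = 60/20.72 = 2.9 minutes

2.9 minutes


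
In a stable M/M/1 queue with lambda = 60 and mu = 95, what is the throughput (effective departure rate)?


For a stable queue (lambda < mu), throughput = lambda = 60 per hour

60 per hour


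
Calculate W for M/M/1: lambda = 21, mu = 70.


W = 1/(mu - lambda) = 1/(70 - 21) = 0.0204 hours

0.0204 hours


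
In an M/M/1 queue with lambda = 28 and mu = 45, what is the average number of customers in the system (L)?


rho = 28/45; L = rho/(1-rho) = 1.65

1.65


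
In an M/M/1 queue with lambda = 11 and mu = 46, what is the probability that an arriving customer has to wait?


P(wait) = rho = lambda/mu = 11/46 = 0.2391

0.2391


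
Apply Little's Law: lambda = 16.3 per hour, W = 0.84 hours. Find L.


L = lambda * W = 16.3 * 0.84 = 13.69

13.69


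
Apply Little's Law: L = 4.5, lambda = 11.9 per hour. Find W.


W = L / lambda = 4.5 / 11.9 = 0.3782 hours

0.3782 hours


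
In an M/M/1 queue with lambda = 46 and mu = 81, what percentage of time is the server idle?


Idle fraction = (1 - rho) * 100 = (1 - 46/81) * 100 = 43.2%

43.2%


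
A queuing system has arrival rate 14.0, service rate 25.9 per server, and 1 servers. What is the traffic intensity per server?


rho = lambda / (c * mu) = 14.0 / (1 * 25.9) = 0.5405

0.5405


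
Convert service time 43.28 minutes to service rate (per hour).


mu = 60 / avg_service_time = 60 / 43.28 = 1.39 per hour

1.39 per hour


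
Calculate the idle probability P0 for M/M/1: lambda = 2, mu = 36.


P0 = 1 - rho = 1 - 2/36 = 0.9444

0.9444


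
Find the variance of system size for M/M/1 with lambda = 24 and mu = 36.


rho = 24/36; Var(N) = rho/(1-rho)^2 = 6.0

6.0


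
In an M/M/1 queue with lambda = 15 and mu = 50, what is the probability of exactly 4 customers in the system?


rho = 15/50; P(n) = (1-rho)*rho^n = (1-15/50)*(15/50)^4 = 0.0057

0.0057


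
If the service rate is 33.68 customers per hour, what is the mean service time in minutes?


Mean service time = 60/mu = 60/33.68 = 1.78 minutes

1.78 minutes


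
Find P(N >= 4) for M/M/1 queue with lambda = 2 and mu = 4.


P(N >= 4) = rho^4 = (2/4)^4 = 0.0625

0.0625


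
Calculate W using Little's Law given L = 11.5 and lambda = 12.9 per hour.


W = L / lambda = 11.5 / 12.9 = 0.8915 hours

0.8915 hours


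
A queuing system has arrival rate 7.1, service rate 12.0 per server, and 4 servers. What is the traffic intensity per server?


rho = lambda / (c * mu) = 7.1 / (4 * 12.0) = 0.1479

0.1479


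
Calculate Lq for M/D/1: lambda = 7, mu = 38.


M/D/1: Lq = rho^2 / (2*(1-rho)) where rho = 7/38; Lq = 0.02

0.02


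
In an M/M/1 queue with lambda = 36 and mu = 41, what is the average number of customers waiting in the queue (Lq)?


rho = 36/41; Lq = rho^2/(1-rho) = 6.32

6.32


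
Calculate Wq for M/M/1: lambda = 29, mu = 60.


rho = 29/60; Wq = rho/(mu - lambda) = 0.0156 hours

0.0156 hours


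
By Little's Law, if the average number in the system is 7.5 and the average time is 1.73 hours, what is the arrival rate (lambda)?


lambda = L / W = 7.5 / 1.73 = 4.34 per hour

4.34 per hour


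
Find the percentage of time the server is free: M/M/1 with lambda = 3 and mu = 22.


Idle fraction = (1 - rho) * 100 = (1 - 3/22) * 100 = 86.4%

86.4%


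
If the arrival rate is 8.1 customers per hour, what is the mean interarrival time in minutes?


Mean interarrival time = 60/lambda = 60/8.1 = 7.41 minutes

7.41 minutes


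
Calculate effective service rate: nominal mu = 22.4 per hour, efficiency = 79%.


Effective rate = mu * efficiency = 22.4 * 0.79 = 17.7 per hour

17.7 per hour


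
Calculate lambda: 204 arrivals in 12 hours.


lambda = total arrivals / time = 204 / 12 = 17.0 per hour

17.0 per hour


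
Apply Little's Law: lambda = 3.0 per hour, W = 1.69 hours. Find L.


L = lambda * W = 3.0 * 1.69 = 5.07

5.07


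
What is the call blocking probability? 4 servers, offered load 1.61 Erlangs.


B(N,A) = (A^N/N!) / sum(A^k/k!, k=0..N) with N=4, A=1.61 = 0.0574

0.0574


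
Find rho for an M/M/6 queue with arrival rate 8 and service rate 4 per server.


rho = lambda/(c*mu) = 8/(6*4) = 0.3333

0.3333


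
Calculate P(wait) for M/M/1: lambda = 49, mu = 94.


P(wait) = rho = lambda/mu = 49/94 = 0.5213

0.5213


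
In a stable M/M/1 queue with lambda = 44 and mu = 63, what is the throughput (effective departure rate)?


For a stable queue (lambda < mu), throughput = lambda = 44 per hour

44 per hour


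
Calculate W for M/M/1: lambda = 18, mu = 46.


W = 1/(mu - lambda) = 1/(46 - 18) = 0.0357 hours

0.0357 hours


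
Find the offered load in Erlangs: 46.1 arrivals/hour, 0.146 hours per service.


Offered load a = lambda * E[S] = 46.1 * 0.146 = 6.73 Erlangs

6.73 Erlangs


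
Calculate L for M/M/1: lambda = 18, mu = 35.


rho = 18/35; L = rho/(1-rho) = 1.06

1.06


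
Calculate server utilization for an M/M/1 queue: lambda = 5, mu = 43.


rho = lambda/mu = 5/43 = 0.1163

0.1163


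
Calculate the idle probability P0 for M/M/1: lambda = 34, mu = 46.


P0 = 1 - rho = 1 - 34/46 = 0.2609

0.2609


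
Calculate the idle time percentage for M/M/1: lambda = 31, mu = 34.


Idle fraction = (1 - rho) * 100 = (1 - 31/34) * 100 = 8.8%

8.8%


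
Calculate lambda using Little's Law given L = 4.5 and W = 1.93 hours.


lambda = L / W = 4.5 / 1.93 = 2.33 per hour

2.33 per hour


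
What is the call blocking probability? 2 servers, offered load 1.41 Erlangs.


B(N,A) = (A^N/N!) / sum(A^k/k!, k=0..N) with N=2, A=1.41 = 0.292

0.292


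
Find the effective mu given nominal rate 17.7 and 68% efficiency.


Effective rate = mu * efficiency = 17.7 * 0.68 = 12.04 per hour

12.04 per hour


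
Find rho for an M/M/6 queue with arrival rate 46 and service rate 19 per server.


rho = lambda/(c*mu) = 46/(6*19) = 0.4035

0.4035


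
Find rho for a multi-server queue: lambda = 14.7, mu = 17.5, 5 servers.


rho = lambda / (c * mu) = 14.7 / (5 * 17.5) = 0.168

0.168


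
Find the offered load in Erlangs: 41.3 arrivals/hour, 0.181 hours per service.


Offered load a = lambda * E[S] = 41.3 * 0.181 = 7.48 Erlangs

7.48 Erlangs


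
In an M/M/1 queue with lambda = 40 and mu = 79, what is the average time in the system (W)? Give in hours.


W = 1/(mu - lambda) = 1/(79 - 40) = 0.0256 hours

0.0256 hours


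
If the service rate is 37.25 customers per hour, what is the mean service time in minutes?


Mean service time = 60/mu = 60/37.25 = 1.61 minutes

1.61 minutes


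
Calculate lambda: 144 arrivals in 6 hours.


lambda = total arrivals / time = 144 / 6 = 24.0 per hour

24.0 per hour


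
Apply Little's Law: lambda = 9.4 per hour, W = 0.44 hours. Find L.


L = lambda * W = 9.4 * 0.44 = 4.14

4.14


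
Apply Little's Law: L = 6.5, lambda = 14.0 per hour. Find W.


W = L / lambda = 6.5 / 14.0 = 0.4643 hours

0.4643 hours


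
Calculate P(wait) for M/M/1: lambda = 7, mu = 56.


P(wait) = rho = lambda/mu = 7/56 = 0.125

0.125


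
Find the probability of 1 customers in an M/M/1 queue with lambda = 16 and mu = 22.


rho = 16/22; P(n) = (1-rho)*rho^n = (1-16/22)*(16/22)^1 = 0.1983

0.1983


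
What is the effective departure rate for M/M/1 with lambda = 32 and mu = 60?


For a stable queue (lambda < mu), throughput = lambda = 32 per hour

32 per hour


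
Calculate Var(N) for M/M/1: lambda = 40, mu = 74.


rho = 40/74; Var(N) = rho/(1-rho)^2 = 2.56

2.56


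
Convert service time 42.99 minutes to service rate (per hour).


mu = 60 / avg_service_time = 60 / 42.99 = 1.4 per hour

1.4 per hour


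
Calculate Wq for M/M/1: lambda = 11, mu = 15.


rho = 11/15; Wq = rho/(mu - lambda) = 0.1833 hours

0.1833 hours


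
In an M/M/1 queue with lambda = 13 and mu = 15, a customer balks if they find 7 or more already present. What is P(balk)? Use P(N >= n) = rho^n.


P(N >= 7) = rho^7 = (13/15)^7 = 0.3673

0.3673


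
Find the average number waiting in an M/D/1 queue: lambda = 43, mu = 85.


M/D/1: Lq = rho^2 / (2*(1-rho)) where rho = 43/85; Lq = 0.26

0.26


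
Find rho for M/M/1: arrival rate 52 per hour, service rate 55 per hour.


rho = lambda/mu = 52/55 = 0.9455

0.9455


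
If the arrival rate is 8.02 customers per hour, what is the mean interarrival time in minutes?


Mean interarrival time = 60/lambda = 60/8.02 = 7.48 minutes

7.48 minutes


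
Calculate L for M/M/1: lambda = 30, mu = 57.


rho = 30/57; L = rho/(1-rho) = 1.11

1.11


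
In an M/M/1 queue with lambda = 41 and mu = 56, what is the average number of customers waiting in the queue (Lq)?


rho = 41/56; Lq = rho^2/(1-rho) = 2.0

2.0


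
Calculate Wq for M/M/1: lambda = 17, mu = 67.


rho = 17/67; Wq = rho/(mu - lambda) = 0.0051 hours

0.0051 hours


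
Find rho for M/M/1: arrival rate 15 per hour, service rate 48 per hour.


rho = lambda/mu = 15/48 = 0.3125

0.3125


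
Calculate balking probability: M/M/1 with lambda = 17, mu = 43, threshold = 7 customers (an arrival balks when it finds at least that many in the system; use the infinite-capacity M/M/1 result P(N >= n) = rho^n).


P(N >= 7) = rho^7 = (17/43)^7 = 0.0015

0.0015


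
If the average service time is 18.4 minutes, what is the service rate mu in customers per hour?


mu = 60 / avg_service_time = 60 / 18.4 = 3.26 per hour

3.26 per hour


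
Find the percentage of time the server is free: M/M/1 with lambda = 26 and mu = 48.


Idle fraction = (1 - rho) * 100 = (1 - 26/48) * 100 = 45.8%

45.8%


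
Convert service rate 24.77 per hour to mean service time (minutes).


Mean service time = 60/mu = 60/24.77 = 2.42 minutes

2.42 minutes


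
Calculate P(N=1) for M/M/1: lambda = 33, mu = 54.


rho = 33/54; P(n) = (1-rho)*rho^n = (1-33/54)*(33/54)^1 = 0.2377

0.2377


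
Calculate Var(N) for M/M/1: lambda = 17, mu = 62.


rho = 17/62; Var(N) = rho/(1-rho)^2 = 0.52

0.52


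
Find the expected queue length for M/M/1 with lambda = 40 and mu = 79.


rho = 40/79; Lq = rho^2/(1-rho) = 0.52

0.52


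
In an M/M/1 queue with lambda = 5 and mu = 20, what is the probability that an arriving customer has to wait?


P(wait) = rho = lambda/mu = 5/20 = 0.25

0.25


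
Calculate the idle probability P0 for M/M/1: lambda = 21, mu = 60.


P0 = 1 - rho = 1 - 21/60 = 0.65

0.65


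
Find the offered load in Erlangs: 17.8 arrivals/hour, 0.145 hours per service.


Offered load a = lambda * E[S] = 17.8 * 0.145 = 2.58 Erlangs

2.58 Erlangs


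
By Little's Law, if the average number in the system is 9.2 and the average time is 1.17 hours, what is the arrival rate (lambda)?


lambda = L / W = 9.2 / 1.17 = 7.86 per hour

7.86 per hour


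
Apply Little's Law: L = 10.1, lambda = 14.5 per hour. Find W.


W = L / lambda = 10.1 / 14.5 = 0.6966 hours

0.6966 hours


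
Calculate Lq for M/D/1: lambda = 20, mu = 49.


M/D/1: Lq = rho^2 / (2*(1-rho)) where rho = 20/49; Lq = 0.14

0.14


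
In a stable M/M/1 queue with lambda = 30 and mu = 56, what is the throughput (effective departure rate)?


For a stable queue (lambda < mu), throughput = lambda = 30 per hour

30 per hour


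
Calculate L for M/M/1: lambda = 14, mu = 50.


rho = 14/50; L = rho/(1-rho) = 0.39

0.39


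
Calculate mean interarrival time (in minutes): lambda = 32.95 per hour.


Mean interarrival time = 60/lambda = 60/32.95 = 1.82 minutes

1.82 minutes


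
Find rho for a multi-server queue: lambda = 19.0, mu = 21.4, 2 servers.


rho = lambda / (c * mu) = 19.0 / (2 * 21.4) = 0.4439

0.4439


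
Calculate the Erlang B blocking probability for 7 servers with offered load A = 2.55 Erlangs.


B(N,A) = (A^N/N!) / sum(A^k/k!, k=0..N) with N=7, A=2.55 = 0.0109

0.0109


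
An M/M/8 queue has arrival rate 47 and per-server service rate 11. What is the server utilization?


rho = lambda/(c*mu) = 47/(8*11) = 0.5341

0.5341


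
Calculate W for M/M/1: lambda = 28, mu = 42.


W = 1/(mu - lambda) = 1/(42 - 28) = 0.0714 hours

0.0714 hours


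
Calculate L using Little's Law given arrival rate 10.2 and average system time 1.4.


L = lambda * W = 10.2 * 1.4 = 14.28

14.28


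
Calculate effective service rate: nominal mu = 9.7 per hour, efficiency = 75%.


Effective rate = mu * efficiency = 9.7 * 0.75 = 7.28 per hour

7.28 per hour


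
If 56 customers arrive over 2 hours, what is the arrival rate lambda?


lambda = total arrivals / time = 56 / 2 = 28.0 per hour

28.0 per hour


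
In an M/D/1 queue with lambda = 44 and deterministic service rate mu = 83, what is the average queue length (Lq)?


M/D/1: Lq = rho^2 / (2*(1-rho)) where rho = 44/83; Lq = 0.3

0.3


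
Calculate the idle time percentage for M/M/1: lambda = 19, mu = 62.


Idle fraction = (1 - rho) * 100 = (1 - 19/62) * 100 = 69.4%

69.4%


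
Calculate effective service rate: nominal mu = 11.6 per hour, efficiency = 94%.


Effective rate = mu * efficiency = 11.6 * 0.94 = 10.9 per hour

10.9 per hour


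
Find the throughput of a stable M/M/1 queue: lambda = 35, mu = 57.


For a stable queue (lambda < mu), throughput = lambda = 35 per hour

35 per hour


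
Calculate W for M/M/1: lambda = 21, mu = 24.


W = 1/(mu - lambda) = 1/(24 - 21) = 0.3333 hours

0.3333 hours


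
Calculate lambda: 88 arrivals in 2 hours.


lambda = total arrivals / time = 88 / 2 = 44.0 per hour

44.0 per hour


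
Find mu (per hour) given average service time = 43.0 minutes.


mu = 60 / avg_service_time = 60 / 43.0 = 1.4 per hour

1.4 per hour


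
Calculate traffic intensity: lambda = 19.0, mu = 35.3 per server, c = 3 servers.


rho = lambda / (c * mu) = 19.0 / (3 * 35.3) = 0.1794

0.1794


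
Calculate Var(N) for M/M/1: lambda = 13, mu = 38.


rho = 13/38; Var(N) = rho/(1-rho)^2 = 0.79

0.79


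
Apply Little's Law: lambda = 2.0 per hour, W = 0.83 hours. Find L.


L = lambda * W = 2.0 * 0.83 = 1.66

1.66


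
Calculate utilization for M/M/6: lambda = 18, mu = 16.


rho = lambda/(c*mu) = 18/(6*16) = 0.1875

0.1875


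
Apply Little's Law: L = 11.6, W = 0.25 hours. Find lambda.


lambda = L / W = 11.6 / 0.25 = 46.4 per hour

46.4 per hour


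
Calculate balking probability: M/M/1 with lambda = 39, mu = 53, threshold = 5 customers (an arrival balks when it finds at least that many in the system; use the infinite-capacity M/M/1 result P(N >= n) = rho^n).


P(N >= 5) = rho^5 = (39/53)^5 = 0.2157

0.2157


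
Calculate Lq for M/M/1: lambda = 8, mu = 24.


rho = 8/24; Lq = rho^2/(1-rho) = 0.17

0.17


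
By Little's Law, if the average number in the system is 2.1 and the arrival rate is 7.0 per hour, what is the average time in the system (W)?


W = L / lambda = 2.1 / 7.0 = 0.3 hours

0.3 hours


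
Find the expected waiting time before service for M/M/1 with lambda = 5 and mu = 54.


rho = 5/54; Wq = rho/(mu - lambda) = 0.0019 hours

0.0019 hours


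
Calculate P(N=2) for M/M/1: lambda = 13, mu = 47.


rho = 13/47; P(n) = (1-rho)*rho^n = (1-13/47)*(13/47)^2 = 0.0553

0.0553


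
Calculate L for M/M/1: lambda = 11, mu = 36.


rho = 11/36; L = rho/(1-rho) = 0.44

0.44


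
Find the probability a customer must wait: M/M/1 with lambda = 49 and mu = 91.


P(wait) = rho = lambda/mu = 49/91 = 0.5385

0.5385


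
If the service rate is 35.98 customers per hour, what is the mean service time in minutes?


Mean service time = 60/mu = 60/35.98 = 1.67 minutes

1.67 minutes


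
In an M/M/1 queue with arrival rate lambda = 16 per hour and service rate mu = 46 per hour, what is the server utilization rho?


rho = lambda/mu = 16/46 = 0.3478

0.3478


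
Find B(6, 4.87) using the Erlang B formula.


B(N,A) = (A^N/N!) / sum(A^k/k!, k=0..N) with N=6, A=4.87 = 0.1821

0.1821


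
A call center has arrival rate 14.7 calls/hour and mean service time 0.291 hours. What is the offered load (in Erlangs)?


Offered load a = lambda * E[S] = 14.7 * 0.291 = 4.28 Erlangs

4.28 Erlangs


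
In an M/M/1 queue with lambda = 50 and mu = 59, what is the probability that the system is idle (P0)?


P0 = 1 - rho = 1 - 50/59 = 0.1525

0.1525


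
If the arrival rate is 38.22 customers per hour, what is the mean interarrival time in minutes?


Mean interarrival time = 60/lambda = 60/38.22 = 1.57 minutes

1.57 minutes


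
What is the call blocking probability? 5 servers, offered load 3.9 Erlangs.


B(N,A) = (A^N/N!) / sum(A^k/k!, k=0..N) with N=5, A=3.9 = 0.1901

0.1901


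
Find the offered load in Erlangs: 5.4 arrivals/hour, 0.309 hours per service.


Offered load a = lambda * E[S] = 5.4 * 0.309 = 1.67 Erlangs

1.67 Erlangs


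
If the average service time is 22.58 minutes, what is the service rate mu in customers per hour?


mu = 60 / avg_service_time = 60 / 22.58 = 2.66 per hour

2.66 per hour


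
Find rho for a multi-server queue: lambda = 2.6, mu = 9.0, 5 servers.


rho = lambda / (c * mu) = 2.6 / (5 * 9.0) = 0.0578

0.0578


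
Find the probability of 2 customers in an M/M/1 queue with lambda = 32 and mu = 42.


rho = 32/42; P(n) = (1-rho)*rho^n = (1-32/42)*(32/42)^2 = 0.1382

0.1382


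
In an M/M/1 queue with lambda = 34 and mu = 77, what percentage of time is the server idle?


Idle fraction = (1 - rho) * 100 = (1 - 34/77) * 100 = 55.8%

55.8%


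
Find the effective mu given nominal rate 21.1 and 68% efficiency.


Effective rate = mu * efficiency = 21.1 * 0.68 = 14.35 per hour

14.35 per hour


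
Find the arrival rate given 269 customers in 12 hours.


lambda = total arrivals / time = 269 / 12 = 22.42 per hour

22.42 per hour


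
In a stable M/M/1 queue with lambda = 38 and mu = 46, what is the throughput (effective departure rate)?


For a stable queue (lambda < mu), throughput = lambda = 38 per hour

38 per hour


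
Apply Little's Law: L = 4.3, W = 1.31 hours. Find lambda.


lambda = L / W = 4.3 / 1.31 = 3.28 per hour

3.28 per hour


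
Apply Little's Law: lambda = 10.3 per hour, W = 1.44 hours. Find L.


L = lambda * W = 10.3 * 1.44 = 14.83

14.83


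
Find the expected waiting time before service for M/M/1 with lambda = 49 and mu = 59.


rho = 49/59; Wq = rho/(mu - lambda) = 0.0831 hours

0.0831 hours


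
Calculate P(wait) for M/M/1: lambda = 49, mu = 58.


P(wait) = rho = lambda/mu = 49/58 = 0.8448

0.8448


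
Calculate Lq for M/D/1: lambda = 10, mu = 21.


M/D/1: Lq = rho^2 / (2*(1-rho)) where rho = 10/21; Lq = 0.22

0.22


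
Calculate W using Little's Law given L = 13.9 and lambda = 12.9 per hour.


W = L / lambda = 13.9 / 12.9 = 1.0775 hours

1.0775 hours


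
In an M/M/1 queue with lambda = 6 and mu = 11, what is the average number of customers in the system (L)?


rho = 6/11; L = rho/(1-rho) = 1.2

1.2


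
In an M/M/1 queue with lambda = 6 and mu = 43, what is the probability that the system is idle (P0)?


P0 = 1 - rho = 1 - 6/43 = 0.8605

0.8605


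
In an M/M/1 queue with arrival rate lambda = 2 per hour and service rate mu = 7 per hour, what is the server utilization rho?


rho = lambda/mu = 2/7 = 0.2857

0.2857


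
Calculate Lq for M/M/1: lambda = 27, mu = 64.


rho = 27/64; Lq = rho^2/(1-rho) = 0.31

0.31


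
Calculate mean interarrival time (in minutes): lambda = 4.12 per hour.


Mean interarrival time = 60/lambda = 60/4.12 = 14.56 minutes

14.56 minutes


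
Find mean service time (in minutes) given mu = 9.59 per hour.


Mean service time = 60/mu = 60/9.59 = 6.26 minutes

6.26 minutes


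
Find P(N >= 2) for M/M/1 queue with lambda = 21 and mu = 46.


P(N >= 2) = rho^2 = (21/46)^2 = 0.2084

0.2084


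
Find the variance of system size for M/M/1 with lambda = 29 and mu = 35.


rho = 29/35; Var(N) = rho/(1-rho)^2 = 28.19

28.19


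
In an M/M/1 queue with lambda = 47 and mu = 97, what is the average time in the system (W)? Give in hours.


W = 1/(mu - lambda) = 1/(97 - 47) = 0.02 hours

0.02 hours


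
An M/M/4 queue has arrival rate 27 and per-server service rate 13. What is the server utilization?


rho = lambda/(c*mu) = 27/(4*13) = 0.5192

0.5192


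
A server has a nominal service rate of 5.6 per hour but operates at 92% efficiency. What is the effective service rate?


Effective rate = mu * efficiency = 5.6 * 0.92 = 5.15 per hour

5.15 per hour


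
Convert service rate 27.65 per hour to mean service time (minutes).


Mean service time = 60/mu = 60/27.65 = 2.17 minutes

2.17 minutes


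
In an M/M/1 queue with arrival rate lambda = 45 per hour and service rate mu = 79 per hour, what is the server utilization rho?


rho = lambda/mu = 45/79 = 0.5696

0.5696


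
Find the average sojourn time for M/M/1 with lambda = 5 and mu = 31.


W = 1/(mu - lambda) = 1/(31 - 5) = 0.0385 hours

0.0385 hours


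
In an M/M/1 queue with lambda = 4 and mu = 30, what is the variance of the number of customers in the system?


rho = 4/30; Var(N) = rho/(1-rho)^2 = 0.18

0.18
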